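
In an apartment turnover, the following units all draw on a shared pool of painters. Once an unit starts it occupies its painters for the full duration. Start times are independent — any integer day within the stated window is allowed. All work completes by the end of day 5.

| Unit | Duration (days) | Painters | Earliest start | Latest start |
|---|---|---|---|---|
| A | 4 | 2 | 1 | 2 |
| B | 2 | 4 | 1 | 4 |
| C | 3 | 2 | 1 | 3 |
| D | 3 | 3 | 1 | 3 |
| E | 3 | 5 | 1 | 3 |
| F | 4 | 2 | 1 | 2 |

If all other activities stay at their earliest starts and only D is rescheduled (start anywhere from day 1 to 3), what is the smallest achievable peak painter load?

15

D@1: d1:18  d2:18  d3:14  d4:4  d5:0 → peak 18
D@2: d1:15  d2:18  d3:14  d4:7  d5:0 → peak 18
D@3: d1:15  d2:15  d3:14  d4:7  d5:3 → peak 15
Best is D@3, peak 15.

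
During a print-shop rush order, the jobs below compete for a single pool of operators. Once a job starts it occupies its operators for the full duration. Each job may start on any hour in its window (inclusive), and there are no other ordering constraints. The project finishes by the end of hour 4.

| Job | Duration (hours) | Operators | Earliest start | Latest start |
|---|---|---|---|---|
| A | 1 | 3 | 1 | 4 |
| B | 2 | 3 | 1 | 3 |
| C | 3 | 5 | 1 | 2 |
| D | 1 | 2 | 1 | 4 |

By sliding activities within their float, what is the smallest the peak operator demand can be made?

8

Early-start (A@1, B@1, C@1, D@1) gives peak 13: h1:13  h2:8  h3:5  h4:0.
Shift C→2.
Schedule A@1, B@1, C@2, D@1: h1:8  h2:8  h3:5  h4:5 — peak 8.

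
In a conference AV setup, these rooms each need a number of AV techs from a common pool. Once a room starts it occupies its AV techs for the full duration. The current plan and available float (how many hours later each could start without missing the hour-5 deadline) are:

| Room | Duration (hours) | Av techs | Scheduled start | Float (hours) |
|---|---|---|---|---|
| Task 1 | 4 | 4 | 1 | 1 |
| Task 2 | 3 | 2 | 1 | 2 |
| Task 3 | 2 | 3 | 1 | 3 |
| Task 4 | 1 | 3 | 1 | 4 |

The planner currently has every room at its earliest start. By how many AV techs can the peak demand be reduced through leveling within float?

5

Early-start peak: h1:12  h2:9  h3:6  h4:4  h5:0 ⇒ 12.
Leveled (Task 1@1, Task 2@1, Task 3@4, Task 4@5): h1:6  h2:6  h3:6  h4:7  h5:6 ⇒ 7.
Reduction 12 − 7 = 5.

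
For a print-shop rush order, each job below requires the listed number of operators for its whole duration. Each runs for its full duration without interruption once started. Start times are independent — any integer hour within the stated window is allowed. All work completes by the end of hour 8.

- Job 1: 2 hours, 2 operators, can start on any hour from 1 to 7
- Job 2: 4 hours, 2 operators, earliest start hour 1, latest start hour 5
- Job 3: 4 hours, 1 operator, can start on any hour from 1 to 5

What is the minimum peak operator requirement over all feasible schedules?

Early-start (Job 1@1, Job 2@1, Job 3@1) gives peak 5: h1:5  h2:5  h3:3  h4:3  h5:0  h6:0  h7:0  h8:0.
Shift Job 2→3.
Schedule Job 1@1, Job 2@3, Job 3@1: h1:3  h2:3  h3:3  h4:3  h5:2  h6:2  h7:0  h8:0 — peak 3.

3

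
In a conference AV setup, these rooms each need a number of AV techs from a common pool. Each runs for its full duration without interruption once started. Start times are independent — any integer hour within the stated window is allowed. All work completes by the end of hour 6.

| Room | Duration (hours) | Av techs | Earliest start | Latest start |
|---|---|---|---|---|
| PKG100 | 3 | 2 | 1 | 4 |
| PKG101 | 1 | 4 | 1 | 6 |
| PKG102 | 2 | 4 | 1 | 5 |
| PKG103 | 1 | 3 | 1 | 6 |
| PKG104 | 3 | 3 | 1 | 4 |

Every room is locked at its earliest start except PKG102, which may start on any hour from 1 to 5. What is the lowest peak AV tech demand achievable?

12

PKG102@1: h1:16  h2:9  h3:5  h4:0  h5:0  h6:0 → peak 16
PKG102@2: h1:12  h2:9  h3:9  h4:0  h5:0  h6:0 → peak 12
PKG102@3: h1:12  h2:5  h3:9  h4:4  h5:0  h6:0 → peak 12
PKG102@4: h1:12  h2:5  h3:5  h4:4  h5:4  h6:0 → peak 12
PKG102@5: h1:12  h2:5  h3:5  h4:0  h5:4  h6:4 → peak 12
Best is PKG102@2, peak 12.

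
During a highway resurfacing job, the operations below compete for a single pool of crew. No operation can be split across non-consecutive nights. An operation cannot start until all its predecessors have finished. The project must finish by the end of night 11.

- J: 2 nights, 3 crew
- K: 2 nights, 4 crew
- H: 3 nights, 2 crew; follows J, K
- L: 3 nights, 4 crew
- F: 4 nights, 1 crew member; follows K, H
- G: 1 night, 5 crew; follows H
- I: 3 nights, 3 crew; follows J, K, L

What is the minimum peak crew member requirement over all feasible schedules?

Early-start (J@1, K@1, H@3, L@1, F@6, G@6, I@4) gives peak 11: n1:11  n2:11  n3:6  n4:5  n5:5  n6:9  n7:1  n8:1  n9:1  n10:0  n11:0.
Shift K→3, H→5, L→5, F→8, G→8, I→9.
Schedule J@1, K@3, H@5, L@5, F@8, G@8, I@9: n1:3  n2:3  n3:4  n4:4  n5:6  n6:6  n7:6  n8:6  n9:4  n10:4  n11:4 — peak 6.

6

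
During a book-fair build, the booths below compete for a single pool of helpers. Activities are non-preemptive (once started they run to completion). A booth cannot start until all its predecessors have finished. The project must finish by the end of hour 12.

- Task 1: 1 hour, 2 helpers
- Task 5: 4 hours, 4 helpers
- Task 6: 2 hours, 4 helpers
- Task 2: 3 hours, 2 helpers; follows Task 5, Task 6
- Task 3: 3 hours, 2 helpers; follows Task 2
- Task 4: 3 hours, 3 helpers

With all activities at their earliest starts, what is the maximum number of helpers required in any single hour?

Early-start schedule: Task 1@1, Task 5@1, Task 6@1, Task 2@5, Task 3@8, Task 4@1.
Load per hour: hour 1: 13, hour 2: 11, hour 3: 7, hour 4: 4, hour 5: 2, hour 6: 2, hour 7: 2, hour 8: 2, hour 9: 2, hour 10: 2, hour 11: 0, hour 12: 0.
Peak is 13.

13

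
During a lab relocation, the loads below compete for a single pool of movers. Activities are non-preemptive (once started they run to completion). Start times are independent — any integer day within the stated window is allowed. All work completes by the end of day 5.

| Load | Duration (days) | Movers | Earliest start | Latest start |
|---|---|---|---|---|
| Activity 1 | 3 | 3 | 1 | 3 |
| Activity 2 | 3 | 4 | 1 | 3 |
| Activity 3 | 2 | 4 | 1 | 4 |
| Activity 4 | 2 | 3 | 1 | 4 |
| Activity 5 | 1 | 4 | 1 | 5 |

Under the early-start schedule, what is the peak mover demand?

18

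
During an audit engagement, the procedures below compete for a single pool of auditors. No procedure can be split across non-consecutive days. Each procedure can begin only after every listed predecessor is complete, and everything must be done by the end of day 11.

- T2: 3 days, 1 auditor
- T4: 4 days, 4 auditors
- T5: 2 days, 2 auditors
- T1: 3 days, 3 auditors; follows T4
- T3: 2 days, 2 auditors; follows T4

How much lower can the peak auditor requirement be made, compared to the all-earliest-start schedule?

Early-start peak: d1:7  d2:7  d3:5  d4:4  d5:5  d6:5  d7:3  d8:0  d9:0  d10:0  d11:0 ⇒ 7.
Leveled (T2@5, T4@1, T5@5, T1@7, T3@10): d1:4  d2:4  d3:4  d4:4  d5:3  d6:3  d7:4  d8:3  d9:3  d10:2  d11:2 ⇒ 4.
Reduction 7 − 4 = 3.

3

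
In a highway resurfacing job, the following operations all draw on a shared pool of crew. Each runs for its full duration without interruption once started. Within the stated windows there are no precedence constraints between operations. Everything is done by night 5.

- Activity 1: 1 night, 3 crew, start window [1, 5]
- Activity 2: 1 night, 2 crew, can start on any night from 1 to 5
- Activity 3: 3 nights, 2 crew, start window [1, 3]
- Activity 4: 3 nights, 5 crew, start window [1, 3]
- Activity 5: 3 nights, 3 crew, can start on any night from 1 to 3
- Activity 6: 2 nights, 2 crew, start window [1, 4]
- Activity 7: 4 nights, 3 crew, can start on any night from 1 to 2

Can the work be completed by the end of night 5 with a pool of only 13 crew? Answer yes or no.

Schedule Activity 1@1, Activity 2@1, Activity 3@1, Activity 4@1, Activity 5@2, Activity 6@4, Activity 7@2: n1:12  n2:13  n3:13  n4:8  n5:5 — peak 13 ≤ 13.

yes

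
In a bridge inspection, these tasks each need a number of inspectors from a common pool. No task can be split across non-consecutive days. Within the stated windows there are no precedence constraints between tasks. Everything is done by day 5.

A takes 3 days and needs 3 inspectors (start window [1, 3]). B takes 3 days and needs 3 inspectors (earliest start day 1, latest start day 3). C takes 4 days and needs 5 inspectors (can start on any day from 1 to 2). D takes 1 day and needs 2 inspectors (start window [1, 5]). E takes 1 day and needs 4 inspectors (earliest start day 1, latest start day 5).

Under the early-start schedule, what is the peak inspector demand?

17

Early-start schedule: A@1, B@1, C@1, D@1, E@1.
Load per day: day 1: 17, day 2: 11, day 3: 11, day 4: 5, day 5: 0.
Peak is 17.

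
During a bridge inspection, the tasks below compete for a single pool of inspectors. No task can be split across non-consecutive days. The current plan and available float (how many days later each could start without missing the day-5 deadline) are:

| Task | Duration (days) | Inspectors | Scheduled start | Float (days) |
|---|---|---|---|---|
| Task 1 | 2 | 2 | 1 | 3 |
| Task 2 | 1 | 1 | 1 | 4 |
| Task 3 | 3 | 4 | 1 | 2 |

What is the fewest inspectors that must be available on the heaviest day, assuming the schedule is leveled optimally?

Early-start (Task 1@1, Task 2@1, Task 3@1) gives peak 7: d1:7  d2:6  d3:4  d4:0  d5:0.
Shift Task 3→3.
Schedule Task 1@1, Task 2@1, Task 3@3: d1:3  d2:2  d3:4  d4:4  d5:4 — peak 4.
Total inspector-days = 17 over 5 days ⇒ peak ≥ ⌈17/5⌉ = 4, so 4 is optimal.

4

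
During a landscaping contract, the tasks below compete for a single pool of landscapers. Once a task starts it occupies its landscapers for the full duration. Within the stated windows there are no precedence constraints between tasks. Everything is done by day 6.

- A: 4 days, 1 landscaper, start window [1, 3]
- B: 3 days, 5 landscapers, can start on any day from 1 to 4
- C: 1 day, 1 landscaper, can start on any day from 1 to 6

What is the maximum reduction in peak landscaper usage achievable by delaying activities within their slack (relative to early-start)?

Early-start peak: d1:7  d2:6  d3:6  d4:1  d5:0  d6:0 ⇒ 7.
Leveled (A@1, B@1, C@4): d1:6  d2:6  d3:6  d4:2  d5:0  d6:0 ⇒ 6.
Reduction 7 − 6 = 1.

1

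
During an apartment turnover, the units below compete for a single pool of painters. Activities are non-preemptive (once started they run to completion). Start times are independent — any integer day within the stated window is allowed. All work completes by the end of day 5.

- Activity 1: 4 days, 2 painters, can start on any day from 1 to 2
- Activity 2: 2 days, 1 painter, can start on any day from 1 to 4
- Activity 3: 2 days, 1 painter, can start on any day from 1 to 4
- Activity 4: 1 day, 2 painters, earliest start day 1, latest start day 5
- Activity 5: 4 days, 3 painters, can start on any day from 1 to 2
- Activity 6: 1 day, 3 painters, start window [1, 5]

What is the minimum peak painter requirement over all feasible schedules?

6

Early-start (Activity 1@1, Activity 2@1, Activity 3@1, Activity 4@1, Activity 5@1, Activity 6@1) gives peak 12: d1:12  d2:7  d3:5  d4:5  d5:0.
Shift Activity 3→3, Activity 5→2, Activity 6→5.
Schedule Activity 1@1, Activity 2@1, Activity 3@3, Activity 4@1, Activity 5@2, Activity 6@5: d1:5  d2:6  d3:6  d4:6  d5:6 — peak 6.
Total painter-days = 29 over 5 days ⇒ peak ≥ ⌈29/5⌉ = 6, so 6 is optimal.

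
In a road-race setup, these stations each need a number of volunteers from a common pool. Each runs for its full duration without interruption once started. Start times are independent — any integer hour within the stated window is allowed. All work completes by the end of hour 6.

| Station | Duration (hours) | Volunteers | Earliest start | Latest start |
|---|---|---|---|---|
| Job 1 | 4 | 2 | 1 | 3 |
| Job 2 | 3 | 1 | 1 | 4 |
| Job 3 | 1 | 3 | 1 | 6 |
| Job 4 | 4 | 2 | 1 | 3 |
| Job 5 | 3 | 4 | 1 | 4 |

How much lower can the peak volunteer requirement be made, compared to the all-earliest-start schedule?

4

Early-start peak: h1:12  h2:9  h3:9  h4:4  h5:0  h6:0 ⇒ 12.
Leveled (Job 1@1, Job 2@1, Job 3@1, Job 4@1, Job 5@4): h1:8  h2:5  h3:5  h4:8  h5:4  h6:4 ⇒ 8.
Reduction 12 − 8 = 4.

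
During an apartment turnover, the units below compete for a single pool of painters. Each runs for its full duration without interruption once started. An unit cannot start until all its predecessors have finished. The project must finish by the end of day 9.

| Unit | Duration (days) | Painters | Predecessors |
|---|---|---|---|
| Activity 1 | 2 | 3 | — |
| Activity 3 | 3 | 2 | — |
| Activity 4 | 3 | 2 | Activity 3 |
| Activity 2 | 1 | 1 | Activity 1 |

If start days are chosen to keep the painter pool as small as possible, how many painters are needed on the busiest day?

3

Early-start (Activity 1@1, Activity 3@1, Activity 4@4, Activity 2@3) gives peak 5: d1:5  d2:5  d3:3  d4:2  d5:2  d6:2  d7:0  d8:0  d9:0.
Shift Activity 3→3, Activity 4→6.
Schedule Activity 1@1, Activity 3@3, Activity 4@6, Activity 2@3: d1:3  d2:3  d3:3  d4:2  d5:2  d6:2  d7:2  d8:2  d9:0 — peak 3.
Total painter-days = 19 over 9 days ⇒ peak ≥ ⌈19/9⌉ = 3, so 3 is optimal.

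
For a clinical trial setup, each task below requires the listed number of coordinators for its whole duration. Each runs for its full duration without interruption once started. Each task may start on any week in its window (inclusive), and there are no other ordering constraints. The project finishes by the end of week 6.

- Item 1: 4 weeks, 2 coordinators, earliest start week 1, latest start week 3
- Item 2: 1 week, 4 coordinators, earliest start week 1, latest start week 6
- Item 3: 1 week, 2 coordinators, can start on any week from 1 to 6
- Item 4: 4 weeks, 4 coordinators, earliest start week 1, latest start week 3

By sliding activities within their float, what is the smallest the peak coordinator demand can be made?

6

Early-start (Item 1@1, Item 2@1, Item 3@1, Item 4@1) gives peak 12: w1:12  w2:6  w3:6  w4:6  w5:0  w6:0.
Shift Item 3→2, Item 4→3.
Schedule Item 1@1, Item 2@1, Item 3@2, Item 4@3: w1:6  w2:4  w3:6  w4:6  w5:4  w6:4 — peak 6.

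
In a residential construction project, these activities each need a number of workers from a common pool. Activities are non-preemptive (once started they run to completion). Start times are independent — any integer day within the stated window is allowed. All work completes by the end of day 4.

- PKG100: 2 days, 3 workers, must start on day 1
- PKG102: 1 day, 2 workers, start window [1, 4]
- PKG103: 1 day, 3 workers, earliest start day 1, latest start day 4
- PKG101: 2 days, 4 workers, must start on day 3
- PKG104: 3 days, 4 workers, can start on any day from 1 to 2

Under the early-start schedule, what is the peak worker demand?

Early-start schedule: PKG100@1, PKG102@1, PKG103@1, PKG101@3, PKG104@1.
Load per day: day 1: 12, day 2: 7, day 3: 8, day 4: 4.
Peak is 12.

12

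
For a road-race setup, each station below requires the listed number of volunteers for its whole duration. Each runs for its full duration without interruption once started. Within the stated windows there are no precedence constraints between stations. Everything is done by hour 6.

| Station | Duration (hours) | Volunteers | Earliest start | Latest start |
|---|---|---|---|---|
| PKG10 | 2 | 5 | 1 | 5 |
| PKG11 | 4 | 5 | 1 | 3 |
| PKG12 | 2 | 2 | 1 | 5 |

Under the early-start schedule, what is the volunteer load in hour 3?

At early start, hour 3 has: PKG11.
Demand: 5 = 5.

5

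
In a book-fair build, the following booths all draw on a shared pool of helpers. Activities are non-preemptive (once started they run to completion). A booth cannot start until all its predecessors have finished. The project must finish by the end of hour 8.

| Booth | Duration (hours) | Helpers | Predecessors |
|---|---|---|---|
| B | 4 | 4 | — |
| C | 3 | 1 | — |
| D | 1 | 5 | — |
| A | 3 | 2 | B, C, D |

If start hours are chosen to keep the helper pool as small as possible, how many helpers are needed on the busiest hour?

Early-start (B@1, C@1, D@1, A@5) gives peak 10: h1:10  h2:5  h3:5  h4:4  h5:2  h6:2  h7:2  h8:0.
Shift D→5, A→6.
Schedule B@1, C@1, D@5, A@6: h1:5  h2:5  h3:5  h4:4  h5:5  h6:2  h7:2  h8:2 — peak 5.

5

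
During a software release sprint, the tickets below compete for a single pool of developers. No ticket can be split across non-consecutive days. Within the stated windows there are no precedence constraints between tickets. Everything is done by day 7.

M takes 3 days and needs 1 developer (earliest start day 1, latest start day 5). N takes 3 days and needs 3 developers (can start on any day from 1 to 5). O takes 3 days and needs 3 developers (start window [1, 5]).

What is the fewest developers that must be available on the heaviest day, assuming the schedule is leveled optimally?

Early-start (M@1, N@1, O@1) gives peak 7: d1:7  d2:7  d3:7  d4:0  d5:0  d6:0  d7:0.
Shift O→4.
Schedule M@1, N@1, O@4: d1:4  d2:4  d3:4  d4:3  d5:3  d6:3  d7:0 — peak 4.

4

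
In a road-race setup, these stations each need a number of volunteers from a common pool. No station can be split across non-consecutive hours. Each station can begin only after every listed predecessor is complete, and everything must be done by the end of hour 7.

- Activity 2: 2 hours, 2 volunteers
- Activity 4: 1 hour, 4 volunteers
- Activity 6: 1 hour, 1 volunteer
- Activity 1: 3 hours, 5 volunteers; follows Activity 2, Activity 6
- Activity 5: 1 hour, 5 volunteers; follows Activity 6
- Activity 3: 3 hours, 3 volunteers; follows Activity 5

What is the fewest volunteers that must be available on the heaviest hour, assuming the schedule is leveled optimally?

8

Schedule Activity 2@1, Activity 4@1, Activity 6@1, Activity 1@3, Activity 5@2, Activity 3@3: h1:7  h2:7  h3:8  h4:8  h5:8  h6:0  h7:0 — peak 8.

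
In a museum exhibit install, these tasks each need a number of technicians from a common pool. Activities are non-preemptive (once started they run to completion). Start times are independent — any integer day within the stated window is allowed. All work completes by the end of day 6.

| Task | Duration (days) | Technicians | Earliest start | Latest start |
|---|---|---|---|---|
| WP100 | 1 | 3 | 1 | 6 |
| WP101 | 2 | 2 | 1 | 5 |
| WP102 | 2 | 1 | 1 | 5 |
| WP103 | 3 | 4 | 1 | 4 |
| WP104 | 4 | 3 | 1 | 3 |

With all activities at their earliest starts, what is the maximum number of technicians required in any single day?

Early-start schedule: WP100@1, WP101@1, WP102@1, WP103@1, WP104@1.
Load per day: day 1: 13, day 2: 10, day 3: 7, day 4: 3, day 5: 0, day 6: 0.
Peak is 13.

13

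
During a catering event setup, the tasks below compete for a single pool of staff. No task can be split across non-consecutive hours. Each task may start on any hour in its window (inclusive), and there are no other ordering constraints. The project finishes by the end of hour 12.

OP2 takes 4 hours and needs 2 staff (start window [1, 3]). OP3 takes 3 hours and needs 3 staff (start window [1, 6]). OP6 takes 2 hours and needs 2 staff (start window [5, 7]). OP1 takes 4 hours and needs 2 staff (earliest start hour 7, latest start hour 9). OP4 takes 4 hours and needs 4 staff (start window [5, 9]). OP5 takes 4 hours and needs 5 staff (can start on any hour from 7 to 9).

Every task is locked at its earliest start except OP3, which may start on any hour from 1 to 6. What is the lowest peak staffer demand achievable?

OP3@1: h1:5  h2:5  h3:5  h4:2  h5:6  h6:6  h7:11  h8:11  h9:7  h10:7  h11:0  h12:0 → peak 11
OP3@2: h1:2  h2:5  h3:5  h4:5  h5:6  h6:6  h7:11  h8:11  h9:7  h10:7  h11:0  h12:0 → peak 11
OP3@3: h1:2  h2:2  h3:5  h4:5  h5:9  h6:6  h7:11  h8:11  h9:7  h10:7  h11:0  h12:0 → peak 11
OP3@4: h1:2  h2:2  h3:2  h4:5  h5:9  h6:9  h7:11  h8:11  h9:7  h10:7  h11:0  h12:0 → peak 11
OP3@5: h1:2  h2:2  h3:2  h4:2  h5:9  h6:9  h7:14  h8:11  h9:7  h10:7  h11:0  h12:0 → peak 14
OP3@6: h1:2  h2:2  h3:2  h4:2  h5:6  h6:9  h7:14  h8:14  h9:7  h10:7  h11:0  h12:0 → peak 14
Best is OP3@1, peak 11.

11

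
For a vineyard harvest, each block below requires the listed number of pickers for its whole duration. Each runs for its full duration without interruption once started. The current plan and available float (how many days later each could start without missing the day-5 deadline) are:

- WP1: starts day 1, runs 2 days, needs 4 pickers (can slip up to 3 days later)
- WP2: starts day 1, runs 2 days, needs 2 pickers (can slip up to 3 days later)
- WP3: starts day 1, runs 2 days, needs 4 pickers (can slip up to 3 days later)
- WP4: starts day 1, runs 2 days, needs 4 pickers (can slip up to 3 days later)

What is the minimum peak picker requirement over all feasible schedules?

8

Early-start (WP1@1, WP2@1, WP3@1, WP4@1) gives peak 14: d1:14  d2:14  d3:0  d4:0  d5:0.
Shift WP3→3, WP4→3.
Schedule WP1@1, WP2@1, WP3@3, WP4@3: d1:6  d2:6  d3:8  d4:8  d5:0 — peak 8.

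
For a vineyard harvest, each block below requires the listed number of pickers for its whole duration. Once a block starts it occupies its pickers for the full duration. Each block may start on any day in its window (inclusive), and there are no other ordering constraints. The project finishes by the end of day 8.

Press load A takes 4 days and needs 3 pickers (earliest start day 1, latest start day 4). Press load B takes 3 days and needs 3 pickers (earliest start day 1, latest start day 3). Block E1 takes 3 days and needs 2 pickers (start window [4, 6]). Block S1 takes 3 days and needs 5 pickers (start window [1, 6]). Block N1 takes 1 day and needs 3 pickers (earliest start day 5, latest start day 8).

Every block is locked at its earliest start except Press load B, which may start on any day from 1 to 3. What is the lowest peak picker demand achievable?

11

Press load B@1: d1:11  d2:11  d3:11  d4:5  d5:5  d6:2  d7:0  d8:0 → peak 11
Press load B@2: d1:8  d2:11  d3:11  d4:8  d5:5  d6:2  d7:0  d8:0 → peak 11
Press load B@3: d1:8  d2:8  d3:11  d4:8  d5:8  d6:2  d7:0  d8:0 → peak 11
Best is Press load B@1, peak 11.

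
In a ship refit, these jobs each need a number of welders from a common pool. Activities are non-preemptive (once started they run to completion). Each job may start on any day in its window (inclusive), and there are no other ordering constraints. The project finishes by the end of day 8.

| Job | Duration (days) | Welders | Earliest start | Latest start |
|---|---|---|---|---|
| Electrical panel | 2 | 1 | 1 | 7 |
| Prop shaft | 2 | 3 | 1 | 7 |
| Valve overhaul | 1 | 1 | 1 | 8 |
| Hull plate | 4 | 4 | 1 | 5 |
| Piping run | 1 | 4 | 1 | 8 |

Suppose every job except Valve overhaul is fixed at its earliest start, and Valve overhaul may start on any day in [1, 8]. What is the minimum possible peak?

12

Valve overhaul@1: d1:13  d2:8  d3:4  d4:4  d5:0  d6:0  d7:0  d8:0 → peak 13
Valve overhaul@2: d1:12  d2:9  d3:4  d4:4  d5:0  d6:0  d7:0  d8:0 → peak 12
Valve overhaul@3: d1:12  d2:8  d3:5  d4:4  d5:0  d6:0  d7:0  d8:0 → peak 12
Valve overhaul@4: d1:12  d2:8  d3:4  d4:5  d5:0  d6:0  d7:0  d8:0 → peak 12
Valve overhaul@5: d1:12  d2:8  d3:4  d4:4  d5:1  d6:0  d7:0  d8:0 → peak 12
Valve overhaul@6: d1:12  d2:8  d3:4  d4:4  d5:0  d6:1  d7:0  d8:0 → peak 12
Valve overhaul@7: d1:12  d2:8  d3:4  d4:4  d5:0  d6:0  d7:1  d8:0 → peak 12
Valve overhaul@8: d1:12  d2:8  d3:4  d4:4  d5:0  d6:0  d7:0  d8:1 → peak 12
Best is Valve overhaul@2, peak 12.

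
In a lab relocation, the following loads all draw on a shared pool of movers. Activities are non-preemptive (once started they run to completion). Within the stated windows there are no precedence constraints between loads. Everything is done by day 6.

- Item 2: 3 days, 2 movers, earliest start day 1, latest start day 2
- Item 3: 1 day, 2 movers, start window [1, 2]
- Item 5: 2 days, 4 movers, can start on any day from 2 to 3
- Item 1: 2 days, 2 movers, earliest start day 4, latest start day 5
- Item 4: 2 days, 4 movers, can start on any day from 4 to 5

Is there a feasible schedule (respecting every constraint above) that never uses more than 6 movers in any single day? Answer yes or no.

Schedule Item 2@1, Item 3@1, Item 5@2, Item 1@4, Item 4@4: d1:4  d2:6  d3:6  d4:6  d5:6  d6:0 — peak 6 ≤ 6.

yes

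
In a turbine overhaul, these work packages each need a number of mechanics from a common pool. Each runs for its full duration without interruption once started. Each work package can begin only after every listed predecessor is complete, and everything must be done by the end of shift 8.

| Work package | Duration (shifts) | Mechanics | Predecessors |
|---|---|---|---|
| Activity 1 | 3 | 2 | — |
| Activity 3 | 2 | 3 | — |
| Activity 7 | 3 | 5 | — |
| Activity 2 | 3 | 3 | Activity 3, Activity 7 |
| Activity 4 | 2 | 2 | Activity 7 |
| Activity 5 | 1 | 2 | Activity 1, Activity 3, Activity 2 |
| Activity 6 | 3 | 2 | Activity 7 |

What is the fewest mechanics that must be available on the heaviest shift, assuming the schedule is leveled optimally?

Early-start (Activity 1@1, Activity 3@1, Activity 7@1, Activity 2@4, Activity 4@4, Activity 5@7, Activity 6@4) gives peak 10: s1:10  s2:10  s3:7  s4:7  s5:7  s6:5  s7:2  s8:0.
Shift Activity 1→3, Activity 6→6.
Schedule Activity 1@3, Activity 3@1, Activity 7@1, Activity 2@4, Activity 4@4, Activity 5@7, Activity 6@6: s1:8  s2:8  s3:7  s4:7  s5:7  s6:5  s7:4  s8:2 — peak 8.

8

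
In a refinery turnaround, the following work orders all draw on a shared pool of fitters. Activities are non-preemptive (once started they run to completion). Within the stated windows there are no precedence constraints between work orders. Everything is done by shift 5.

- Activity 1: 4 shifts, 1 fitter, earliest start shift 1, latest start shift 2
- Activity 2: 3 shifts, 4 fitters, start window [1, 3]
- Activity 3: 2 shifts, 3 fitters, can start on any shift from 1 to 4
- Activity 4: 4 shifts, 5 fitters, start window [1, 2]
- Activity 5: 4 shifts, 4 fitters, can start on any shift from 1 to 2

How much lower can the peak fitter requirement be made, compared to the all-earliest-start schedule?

Early-start peak: s1:17  s2:17  s3:14  s4:10  s5:0 ⇒ 17.
Leveled (Activity 1@1, Activity 2@1, Activity 3@4, Activity 4@1, Activity 5@1): s1:14  s2:14  s3:14  s4:13  s5:3 ⇒ 14.
Reduction 17 − 14 = 3.

3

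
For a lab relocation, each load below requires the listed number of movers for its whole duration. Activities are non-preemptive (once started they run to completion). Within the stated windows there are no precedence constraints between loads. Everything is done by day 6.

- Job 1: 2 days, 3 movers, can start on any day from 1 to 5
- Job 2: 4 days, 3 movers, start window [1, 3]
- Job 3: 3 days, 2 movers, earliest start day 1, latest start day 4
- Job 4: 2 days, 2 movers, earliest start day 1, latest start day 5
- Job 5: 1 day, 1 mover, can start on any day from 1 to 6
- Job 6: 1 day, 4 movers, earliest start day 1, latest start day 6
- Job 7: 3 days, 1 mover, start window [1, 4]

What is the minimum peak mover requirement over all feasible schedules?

6

Early-start (Job 1@1, Job 2@1, Job 3@1, Job 4@1, Job 5@1, Job 6@1, Job 7@1) gives peak 16: d1:16  d2:11  d3:6  d4:3  d5:0  d6:0.
Shift Job 3→3, Job 4→5, Job 5→5, Job 6→6, Job 7→3.
Schedule Job 1@1, Job 2@1, Job 3@3, Job 4@5, Job 5@5, Job 6@6, Job 7@3: d1:6  d2:6  d3:6  d4:6  d5:6  d6:6 — peak 6.
Total mover-days = 36 over 6 days ⇒ peak ≥ ⌈36/6⌉ = 6, so 6 is optimal.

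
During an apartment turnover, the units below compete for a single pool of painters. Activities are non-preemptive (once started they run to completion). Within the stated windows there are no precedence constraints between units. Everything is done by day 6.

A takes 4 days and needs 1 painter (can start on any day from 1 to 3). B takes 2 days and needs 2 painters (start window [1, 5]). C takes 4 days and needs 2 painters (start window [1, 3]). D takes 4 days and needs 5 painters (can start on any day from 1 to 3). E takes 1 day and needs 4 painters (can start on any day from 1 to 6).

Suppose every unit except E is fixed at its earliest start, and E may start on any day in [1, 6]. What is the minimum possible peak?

10

E@1: d1:14  d2:10  d3:8  d4:8  d5:0  d6:0 → peak 14
E@2: d1:10  d2:14  d3:8  d4:8  d5:0  d6:0 → peak 14
E@3: d1:10  d2:10  d3:12  d4:8  d5:0  d6:0 → peak 12
E@4: d1:10  d2:10  d3:8  d4:12  d5:0  d6:0 → peak 12
E@5: d1:10  d2:10  d3:8  d4:8  d5:4  d6:0 → peak 10
E@6: d1:10  d2:10  d3:8  d4:8  d5:0  d6:4 → peak 10
Best is E@5, peak 10.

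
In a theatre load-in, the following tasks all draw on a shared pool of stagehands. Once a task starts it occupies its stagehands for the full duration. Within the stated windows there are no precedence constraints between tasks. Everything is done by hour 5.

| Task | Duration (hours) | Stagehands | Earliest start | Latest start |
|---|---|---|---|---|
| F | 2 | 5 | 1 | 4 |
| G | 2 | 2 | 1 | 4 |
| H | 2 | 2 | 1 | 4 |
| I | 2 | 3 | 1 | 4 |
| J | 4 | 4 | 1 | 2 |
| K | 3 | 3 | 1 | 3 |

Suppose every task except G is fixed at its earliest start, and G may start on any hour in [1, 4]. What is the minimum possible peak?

G@1: h1:19  h2:19  h3:7  h4:4  h5:0 → peak 19
G@2: h1:17  h2:19  h3:9  h4:4  h5:0 → peak 19
G@3: h1:17  h2:17  h3:9  h4:6  h5:0 → peak 17
G@4: h1:17  h2:17  h3:7  h4:6  h5:2 → peak 17
Best is G@3, peak 17.

17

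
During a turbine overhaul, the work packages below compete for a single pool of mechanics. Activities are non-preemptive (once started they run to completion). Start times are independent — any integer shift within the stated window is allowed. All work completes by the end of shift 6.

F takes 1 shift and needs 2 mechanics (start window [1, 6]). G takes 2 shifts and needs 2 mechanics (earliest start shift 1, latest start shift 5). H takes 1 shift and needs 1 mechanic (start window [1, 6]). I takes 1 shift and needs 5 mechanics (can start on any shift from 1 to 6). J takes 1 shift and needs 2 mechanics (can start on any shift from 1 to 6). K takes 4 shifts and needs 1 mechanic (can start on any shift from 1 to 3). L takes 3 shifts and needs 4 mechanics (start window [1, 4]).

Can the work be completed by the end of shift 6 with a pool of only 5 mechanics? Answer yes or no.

yes

Schedule F@1, G@1, H@1, I@6, J@2, K@2, L@3: s1:5  s2:5  s3:5  s4:5  s5:5  s6:5 — peak 5 ≤ 5.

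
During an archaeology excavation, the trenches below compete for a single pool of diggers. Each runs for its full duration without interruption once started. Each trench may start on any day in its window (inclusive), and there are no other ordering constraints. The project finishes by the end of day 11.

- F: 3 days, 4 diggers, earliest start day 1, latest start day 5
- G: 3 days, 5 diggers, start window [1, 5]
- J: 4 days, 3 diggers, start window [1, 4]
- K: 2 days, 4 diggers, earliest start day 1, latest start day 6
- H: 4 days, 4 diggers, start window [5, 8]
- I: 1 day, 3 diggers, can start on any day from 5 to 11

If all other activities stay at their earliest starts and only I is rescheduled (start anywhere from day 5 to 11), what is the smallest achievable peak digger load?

I@5: d1:16  d2:16  d3:12  d4:3  d5:7  d6:4  d7:4  d8:4  d9:0  d10:0  d11:0 → peak 16
I@6: d1:16  d2:16  d3:12  d4:3  d5:4  d6:7  d7:4  d8:4  d9:0  d10:0  d11:0 → peak 16
I@7: d1:16  d2:16  d3:12  d4:3  d5:4  d6:4  d7:7  d8:4  d9:0  d10:0  d11:0 → peak 16
I@8: d1:16  d2:16  d3:12  d4:3  d5:4  d6:4  d7:4  d8:7  d9:0  d10:0  d11:0 → peak 16
I@9: d1:16  d2:16  d3:12  d4:3  d5:4  d6:4  d7:4  d8:4  d9:3  d10:0  d11:0 → peak 16
I@10: d1:16  d2:16  d3:12  d4:3  d5:4  d6:4  d7:4  d8:4  d9:0  d10:3  d11:0 → peak 16
I@11: d1:16  d2:16  d3:12  d4:3  d5:4  d6:4  d7:4  d8:4  d9:0  d10:0  d11:3 → peak 16
Best is I@5, peak 16.

16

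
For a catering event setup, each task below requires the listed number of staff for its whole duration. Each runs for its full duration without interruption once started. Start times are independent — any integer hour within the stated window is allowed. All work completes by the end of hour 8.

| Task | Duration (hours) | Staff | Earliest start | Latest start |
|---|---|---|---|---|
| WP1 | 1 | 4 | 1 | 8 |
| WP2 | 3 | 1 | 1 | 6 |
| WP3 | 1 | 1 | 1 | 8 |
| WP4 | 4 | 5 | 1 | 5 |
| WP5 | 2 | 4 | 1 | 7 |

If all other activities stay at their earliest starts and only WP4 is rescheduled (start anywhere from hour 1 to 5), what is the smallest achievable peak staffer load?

WP4@1: h1:15  h2:10  h3:6  h4:5  h5:0  h6:0  h7:0  h8:0 → peak 15
WP4@2: h1:10  h2:10  h3:6  h4:5  h5:5  h6:0  h7:0  h8:0 → peak 10
WP4@3: h1:10  h2:5  h3:6  h4:5  h5:5  h6:5  h7:0  h8:0 → peak 10
WP4@4: h1:10  h2:5  h3:1  h4:5  h5:5  h6:5  h7:5  h8:0 → peak 10
WP4@5: h1:10  h2:5  h3:1  h4:0  h5:5  h6:5  h7:5  h8:5 → peak 10
Best is WP4@2, peak 10.

10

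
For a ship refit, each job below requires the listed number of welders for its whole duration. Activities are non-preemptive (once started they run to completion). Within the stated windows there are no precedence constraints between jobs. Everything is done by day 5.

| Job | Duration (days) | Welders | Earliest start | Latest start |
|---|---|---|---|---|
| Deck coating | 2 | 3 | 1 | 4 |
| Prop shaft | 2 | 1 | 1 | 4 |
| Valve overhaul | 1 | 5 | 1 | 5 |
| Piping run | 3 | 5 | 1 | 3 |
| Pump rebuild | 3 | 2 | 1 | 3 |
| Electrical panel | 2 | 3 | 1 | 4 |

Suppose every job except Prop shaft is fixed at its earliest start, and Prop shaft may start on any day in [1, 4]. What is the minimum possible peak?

18

Prop shaft@1: d1:19  d2:14  d3:7  d4:0  d5:0 → peak 19
Prop shaft@2: d1:18  d2:14  d3:8  d4:0  d5:0 → peak 18
Prop shaft@3: d1:18  d2:13  d3:8  d4:1  d5:0 → peak 18
Prop shaft@4: d1:18  d2:13  d3:7  d4:1  d5:1 → peak 18
Best is Prop shaft@2, peak 18.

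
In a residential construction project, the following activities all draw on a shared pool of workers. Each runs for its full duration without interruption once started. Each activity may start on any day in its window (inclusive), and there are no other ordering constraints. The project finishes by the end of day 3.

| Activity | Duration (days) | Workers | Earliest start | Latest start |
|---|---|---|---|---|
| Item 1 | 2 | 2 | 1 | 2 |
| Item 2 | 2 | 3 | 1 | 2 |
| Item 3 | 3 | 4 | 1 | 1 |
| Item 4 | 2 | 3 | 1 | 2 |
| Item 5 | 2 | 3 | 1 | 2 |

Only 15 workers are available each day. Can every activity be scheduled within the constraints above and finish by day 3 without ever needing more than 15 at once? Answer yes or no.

yes

Schedule Item 1@1, Item 2@1, Item 3@1, Item 4@1, Item 5@1: d1:15  d2:15  d3:4 — peak 15 ≤ 15.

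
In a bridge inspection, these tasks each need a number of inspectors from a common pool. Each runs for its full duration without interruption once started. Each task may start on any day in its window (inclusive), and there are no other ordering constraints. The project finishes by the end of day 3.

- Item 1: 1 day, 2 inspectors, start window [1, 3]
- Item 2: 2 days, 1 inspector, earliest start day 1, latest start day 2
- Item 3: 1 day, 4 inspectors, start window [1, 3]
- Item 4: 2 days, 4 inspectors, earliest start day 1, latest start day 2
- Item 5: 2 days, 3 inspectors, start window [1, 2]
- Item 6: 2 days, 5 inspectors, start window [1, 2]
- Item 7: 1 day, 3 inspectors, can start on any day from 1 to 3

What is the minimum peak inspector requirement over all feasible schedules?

13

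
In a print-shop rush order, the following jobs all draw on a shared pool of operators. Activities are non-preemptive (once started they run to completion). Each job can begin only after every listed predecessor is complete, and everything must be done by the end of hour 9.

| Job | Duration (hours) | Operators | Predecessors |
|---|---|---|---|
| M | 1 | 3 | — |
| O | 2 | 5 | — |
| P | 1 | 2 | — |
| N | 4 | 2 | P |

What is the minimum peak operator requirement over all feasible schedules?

5

Early-start (M@1, O@1, P@1, N@2) gives peak 10: h1:10  h2:7  h3:2  h4:2  h5:2  h6:0  h7:0  h8:0  h9:0.
Shift O→2, N→4.
Schedule M@1, O@2, P@1, N@4: h1:5  h2:5  h3:5  h4:2  h5:2  h6:2  h7:2  h8:0  h9:0 — peak 5.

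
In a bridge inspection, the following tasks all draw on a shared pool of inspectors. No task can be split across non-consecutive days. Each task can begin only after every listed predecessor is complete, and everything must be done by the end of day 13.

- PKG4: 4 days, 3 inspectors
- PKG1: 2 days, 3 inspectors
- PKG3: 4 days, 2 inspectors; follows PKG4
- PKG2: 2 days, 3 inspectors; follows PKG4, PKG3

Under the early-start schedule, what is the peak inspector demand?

6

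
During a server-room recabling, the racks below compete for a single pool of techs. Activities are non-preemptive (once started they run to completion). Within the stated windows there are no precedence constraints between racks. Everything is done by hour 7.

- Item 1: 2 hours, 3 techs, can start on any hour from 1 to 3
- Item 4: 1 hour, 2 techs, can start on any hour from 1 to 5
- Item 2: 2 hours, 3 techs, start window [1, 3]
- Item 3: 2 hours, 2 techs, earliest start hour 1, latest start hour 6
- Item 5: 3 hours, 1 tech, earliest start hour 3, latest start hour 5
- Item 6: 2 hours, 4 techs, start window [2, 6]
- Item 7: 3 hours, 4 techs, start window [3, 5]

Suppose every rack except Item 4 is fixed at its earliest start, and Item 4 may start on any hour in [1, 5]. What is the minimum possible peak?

12

Item 4@1: h1:10  h2:12  h3:9  h4:5  h5:5  h6:0  h7:0 → peak 12
Item 4@2: h1:8  h2:14  h3:9  h4:5  h5:5  h6:0  h7:0 → peak 14
Item 4@3: h1:8  h2:12  h3:11  h4:5  h5:5  h6:0  h7:0 → peak 12
Item 4@4: h1:8  h2:12  h3:9  h4:7  h5:5  h6:0  h7:0 → peak 12
Item 4@5: h1:8  h2:12  h3:9  h4:5  h5:7  h6:0  h7:0 → peak 12
Best is Item 4@1, peak 12.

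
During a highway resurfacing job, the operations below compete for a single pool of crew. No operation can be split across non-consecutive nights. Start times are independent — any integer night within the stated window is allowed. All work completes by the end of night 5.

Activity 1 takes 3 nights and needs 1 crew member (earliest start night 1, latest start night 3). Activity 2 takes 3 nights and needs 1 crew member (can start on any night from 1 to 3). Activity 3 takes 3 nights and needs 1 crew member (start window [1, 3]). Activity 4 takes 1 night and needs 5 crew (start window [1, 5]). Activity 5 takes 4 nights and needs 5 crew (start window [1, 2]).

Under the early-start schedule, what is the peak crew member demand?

Early-start schedule: Activity 1@1, Activity 2@1, Activity 3@1, Activity 4@1, Activity 5@1.
Load per night: night 1: 13, night 2: 8, night 3: 8, night 4: 5, night 5: 0.
Peak is 13.

13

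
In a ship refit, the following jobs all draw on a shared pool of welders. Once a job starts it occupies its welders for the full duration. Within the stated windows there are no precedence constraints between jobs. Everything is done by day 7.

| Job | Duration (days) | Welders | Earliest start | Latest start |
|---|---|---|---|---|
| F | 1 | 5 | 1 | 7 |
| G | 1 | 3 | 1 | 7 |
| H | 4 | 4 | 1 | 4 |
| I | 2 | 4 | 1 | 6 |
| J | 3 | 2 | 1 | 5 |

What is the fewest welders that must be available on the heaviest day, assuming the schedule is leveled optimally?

7

Early-start (F@1, G@1, H@1, I@1, J@1) gives peak 18: d1:18  d2:10  d3:6  d4:4  d5:0  d6:0  d7:0.
Shift G→2, H→2, I→6, J→3.
Schedule F@1, G@2, H@2, I@6, J@3: d1:5  d2:7  d3:6  d4:6  d5:6  d6:4  d7:4 — peak 7.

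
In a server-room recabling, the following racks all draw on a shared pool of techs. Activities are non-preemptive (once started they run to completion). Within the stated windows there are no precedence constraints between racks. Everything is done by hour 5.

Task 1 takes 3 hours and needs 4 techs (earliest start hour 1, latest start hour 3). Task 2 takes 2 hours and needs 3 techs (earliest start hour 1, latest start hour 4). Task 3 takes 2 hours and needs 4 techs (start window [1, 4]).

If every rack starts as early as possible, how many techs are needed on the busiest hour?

Early-start schedule: Task 1@1, Task 2@1, Task 3@1.
Load per hour: hour 1: 11, hour 2: 11, hour 3: 4, hour 4: 0, hour 5: 0.
Peak is 11.

11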